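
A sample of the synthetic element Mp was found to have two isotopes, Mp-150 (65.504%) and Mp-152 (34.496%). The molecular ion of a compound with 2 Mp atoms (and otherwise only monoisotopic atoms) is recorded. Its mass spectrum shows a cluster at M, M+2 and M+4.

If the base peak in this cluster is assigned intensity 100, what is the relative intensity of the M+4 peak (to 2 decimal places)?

(0.65504 + 0.34496)^2 gives M 0.4291, M+2 0.4519, M+4 0.1190; the largest is M+2.
P(M+2) = C(2,1) × 0.65504^1 × 0.34496^1 = 2 × 0.65504 × 0.34496 = 0.451925 (base)
P(M+4) = C(2,2) × 0.65504^0 × 0.34496^2 = 1 × 1.0000 × 0.1189974 = 0.118997
Relative intensity = 0.118997 / 0.451925 × 100 = 26.33

26.33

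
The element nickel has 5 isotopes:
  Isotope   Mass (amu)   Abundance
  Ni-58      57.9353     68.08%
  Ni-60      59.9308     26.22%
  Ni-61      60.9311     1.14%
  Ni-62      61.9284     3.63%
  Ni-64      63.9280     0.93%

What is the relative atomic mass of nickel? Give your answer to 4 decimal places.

58.6934 amu

The abundance-weighted mean is 0.6808 × 57.9353 + 0.2622 × 59.9308 + 0.0114 × 60.9311 + 0.0363 × 61.9284 + 0.0093 × 63.9280
= 39.44235 + 15.71386 + 0.69461 + 2.24800 + 0.59453 = 58.69335 amu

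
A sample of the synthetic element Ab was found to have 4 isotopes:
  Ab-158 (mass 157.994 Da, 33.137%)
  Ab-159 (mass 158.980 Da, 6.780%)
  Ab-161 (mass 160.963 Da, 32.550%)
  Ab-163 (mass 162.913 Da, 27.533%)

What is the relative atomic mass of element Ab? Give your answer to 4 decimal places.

Ar = Σ fᵢ·mᵢ = 0.33137 × 157.994 + 0.06780 × 158.980 + 0.32550 × 160.963 + 0.27533 × 162.913
= 52.35447 + 10.77884 + 52.39346 + 44.85484 = 160.38161 Da

160.3816 Da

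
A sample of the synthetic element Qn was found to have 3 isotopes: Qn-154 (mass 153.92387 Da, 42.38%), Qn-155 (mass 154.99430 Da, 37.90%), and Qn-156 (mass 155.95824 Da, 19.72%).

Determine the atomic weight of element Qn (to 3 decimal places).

154.731 Da

Average mass = Σ (abundance × isotope mass) = 0.4238 × 153.92387 + 0.3790 × 154.99430 + 0.1972 × 155.95824
= 65.232936 + 58.742840 + 30.754965 = 154.730741 Da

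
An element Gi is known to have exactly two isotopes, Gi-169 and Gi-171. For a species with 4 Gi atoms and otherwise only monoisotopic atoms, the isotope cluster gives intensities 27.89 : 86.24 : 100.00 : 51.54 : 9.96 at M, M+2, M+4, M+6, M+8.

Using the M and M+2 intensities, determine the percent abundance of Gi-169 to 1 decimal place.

If p is the fraction of Gi that is Gi-169, then I(M+2)/I(M) = [C(4,1)·p^3·(1−p)] / p^4 = 4·(1−p)/p = 86.24/27.89 = 3.0921
(1−p)/p = 3.0921/4 = 0.7730  ⇒  p = 1/(1 + 0.7730) = 0.5640
Gi-169: 56.4%, Gi-171: 43.6%.

56.4%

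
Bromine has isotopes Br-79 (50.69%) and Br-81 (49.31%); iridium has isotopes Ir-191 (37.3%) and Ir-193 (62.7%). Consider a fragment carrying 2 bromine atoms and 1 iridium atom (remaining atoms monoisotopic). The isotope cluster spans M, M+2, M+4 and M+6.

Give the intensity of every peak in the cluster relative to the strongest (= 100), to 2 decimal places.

Bromine pattern (n=2): 0.25694761 : 0.49990478 : 0.24314761
Iridium pattern (n=1): 0.3730 : 0.6270
Convolve the two distributions (both contribute in 2-u steps):
  M: 0.25694761×0.3730 = 0.095841
  M+2: 0.25694761×0.6270 + 0.49990478×0.3730 = 0.347571
  M+4: 0.49990478×0.6270 + 0.24314761×0.3730 = 0.404134
  M+6: 0.24314761×0.6270 = 0.152454
Scale to base peak (0.404134) = 100: 23.72 : 86.00 : 100.00 : 37.72

23.72 : 86.00 : 100.00 : 37.72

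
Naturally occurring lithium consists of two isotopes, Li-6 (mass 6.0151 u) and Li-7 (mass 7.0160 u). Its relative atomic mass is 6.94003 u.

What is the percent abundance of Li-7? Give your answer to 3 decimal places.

Writing the weighted mean with unknown fraction x of Li-6:
6.0151·x + 7.0160·(1 − x) = 6.94003
(6.0151 − 7.0160)·x = 6.94003 − 7.0160
x = -0.07597 / -1.0009 = 0.07590 → 7.590% Li-6, 92.410% Li-7.

92.410%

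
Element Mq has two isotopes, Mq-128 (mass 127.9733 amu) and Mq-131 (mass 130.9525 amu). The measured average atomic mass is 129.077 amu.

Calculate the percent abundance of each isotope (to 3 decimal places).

Let x be the fractional abundance of Mq-128; then Mq-131 has abundance 1 − x.
127.9733·x + 130.9525·(1 − x) = 129.077
(127.9733 − 130.9525)·x = 129.077 − 130.9525
x = -1.8755 / -2.9792 = 0.62953 → 62.953% Mq-128, 37.047% Mq-131.

Mq-128: 62.953%, Mq-131: 37.047%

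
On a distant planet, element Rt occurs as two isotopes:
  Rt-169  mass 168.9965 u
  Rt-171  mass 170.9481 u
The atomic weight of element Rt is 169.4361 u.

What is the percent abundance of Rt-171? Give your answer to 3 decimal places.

Writing the weighted mean with unknown fraction x of Rt-169:
168.9965·x + 170.9481·(1 − x) = 169.4361
(168.9965 − 170.9481)·x = 169.4361 − 170.9481
x = -1.5120 / -1.9516 = 0.77475 → 77.475% Rt-169, 22.525% Rt-171.

22.525%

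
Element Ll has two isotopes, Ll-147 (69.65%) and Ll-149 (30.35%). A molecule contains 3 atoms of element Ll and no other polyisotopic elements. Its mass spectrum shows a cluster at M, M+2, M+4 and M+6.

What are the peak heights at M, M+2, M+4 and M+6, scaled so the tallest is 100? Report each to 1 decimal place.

Expanding (0.6965 + 0.3035)^3:
P(M) = 0.6965^3 = 0.337881
P(M+2) = 3 × 0.6965^2 × 0.3035^1 = 0.441695
P(M+4) = 3 × 0.6965^1 × 0.3035^2 = 0.192469
P(M+6) = 0.3035^3 = 0.027956
The M+2 peak is largest (0.441695); scaling to 100 gives 76.5 : 100.0 : 43.6 : 6.3.

76.5 : 100.0 : 43.6 : 6.3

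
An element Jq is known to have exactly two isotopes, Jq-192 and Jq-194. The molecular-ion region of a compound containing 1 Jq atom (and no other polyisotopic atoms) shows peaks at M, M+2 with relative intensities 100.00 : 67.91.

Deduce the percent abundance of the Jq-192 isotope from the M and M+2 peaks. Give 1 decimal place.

If p is the fraction of Jq that is Jq-192, then I(M+2)/I(M) = [C(1,1)·p^0·(1−p)] / p^1 = 1·(1−p)/p = 67.91/100.00 = 0.6791
(1−p)/p = 0.6791/1 = 0.6791  ⇒  p = 1/(1 + 0.6791) = 0.5956
Jq-192: 59.6%, Jq-194: 40.4%.

59.6%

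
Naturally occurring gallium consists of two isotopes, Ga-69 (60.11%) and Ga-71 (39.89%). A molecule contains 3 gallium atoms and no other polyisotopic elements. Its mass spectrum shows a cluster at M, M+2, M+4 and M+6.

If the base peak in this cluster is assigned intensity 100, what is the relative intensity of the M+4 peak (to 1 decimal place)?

66.4

(0.6011 + 0.3989)^3 gives M 0.2172, M+2 0.4324, M+4 0.2869, M+6 0.0635; the largest is M+2.
P(M+2) = C(3,1) × 0.6011^2 × 0.3989^1 = 3 × 0.36132121 × 0.3989 = 0.432393 (base)
P(M+4) = C(3,2) × 0.6011^1 × 0.3989^2 = 3 × 0.6011 × 0.15912121 = 0.286943
Relative intensity = 0.286943 / 0.432393 × 100 = 66.4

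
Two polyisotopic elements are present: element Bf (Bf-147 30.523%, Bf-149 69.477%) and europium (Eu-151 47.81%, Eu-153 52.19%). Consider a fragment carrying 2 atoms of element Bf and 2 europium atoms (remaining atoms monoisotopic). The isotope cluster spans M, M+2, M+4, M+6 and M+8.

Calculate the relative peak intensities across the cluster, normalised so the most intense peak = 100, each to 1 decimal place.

6.0 : 40.2 : 97.5 : 100.0 : 36.9

Element Bf pattern (n=2): 0.09316535 : 0.42412929 : 0.48270535
Europium pattern (n=2): 0.22857961 : 0.49904078 : 0.27237961
Convolve the two distributions (both contribute in 2-u steps):
  M: 0.09316535×0.22857961 = 0.021296
  M+2: 0.09316535×0.49904078 + 0.42412929×0.22857961 = 0.143441
  M+4: 0.09316535×0.27237961 + 0.42412929×0.49904078 + 0.48270535×0.22857961 = 0.347371
  M+6: 0.42412929×0.27237961 + 0.48270535×0.49904078 = 0.356414
  M+8: 0.48270535×0.27237961 = 0.131479
Scale to base peak (0.356414) = 100: 6.0 : 40.2 : 97.5 : 100.0 : 36.9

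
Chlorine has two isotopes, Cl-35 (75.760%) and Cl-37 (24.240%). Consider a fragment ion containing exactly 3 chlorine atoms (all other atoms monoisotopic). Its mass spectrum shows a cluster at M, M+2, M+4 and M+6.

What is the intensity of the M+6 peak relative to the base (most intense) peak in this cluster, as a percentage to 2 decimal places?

3.28%

Term probabilities: M 0.4348, M+2 0.4174, M+4 0.1335, M+6 0.0142. Base peak = M.
P(M) = C(3,0) × 0.75760^3 × 0.24240^0 = 1 × 0.4348304 × 1.0000 = 0.434830 (base)
P(M+6) = C(3,3) × 0.75760^0 × 0.24240^3 = 1 × 1.0000 × 0.01424288 = 0.014243
Relative intensity = 0.014243 / 0.434830 × 100 = 3.28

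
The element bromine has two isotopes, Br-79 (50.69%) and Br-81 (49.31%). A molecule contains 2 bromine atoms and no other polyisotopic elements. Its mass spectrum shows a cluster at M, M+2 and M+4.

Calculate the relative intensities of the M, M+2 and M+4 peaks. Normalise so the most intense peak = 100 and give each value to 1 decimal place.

The 2 Br atoms are independent, so intensities follow the terms of (0.5069 + 0.4931)^2.
P(M) = 0.5069^2 = 0.256948
P(M+2) = 2 × 0.5069^1 × 0.4931^1 = 0.499905
P(M+4) = 0.4931^2 = 0.243148
The M+2 peak is largest (0.499905); scaling to 100 gives 51.4 : 100.0 : 48.6.

51.4 : 100.0 : 48.6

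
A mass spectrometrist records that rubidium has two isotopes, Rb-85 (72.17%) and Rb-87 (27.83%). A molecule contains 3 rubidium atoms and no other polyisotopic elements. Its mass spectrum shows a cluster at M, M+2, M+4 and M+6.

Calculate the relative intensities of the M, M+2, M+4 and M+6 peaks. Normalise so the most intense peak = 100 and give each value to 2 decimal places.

86.44 : 100.00 : 38.56 : 4.96

The 3 Rb atoms are independent, so intensities follow the terms of (0.7217 + 0.2783)^3.
P(M) = 0.7217^3 = 0.375898
P(M+2) = 3 × 0.7217^2 × 0.2783^1 = 0.434858
P(M+4) = 3 × 0.7217^1 × 0.2783^2 = 0.167689
P(M+6) = 0.2783^3 = 0.021555
The M+2 peak is largest (0.434858); scaling to 100 gives 86.44 : 100.00 : 38.56 : 4.96.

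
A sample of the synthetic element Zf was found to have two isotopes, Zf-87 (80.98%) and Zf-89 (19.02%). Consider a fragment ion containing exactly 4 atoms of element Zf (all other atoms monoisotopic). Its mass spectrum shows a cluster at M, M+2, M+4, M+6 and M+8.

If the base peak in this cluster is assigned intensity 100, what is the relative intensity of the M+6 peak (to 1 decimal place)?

5.2

Binomial terms of (0.8098 + 0.1902)^4: M 0.4300, M+2 0.4040, M+4 0.1423, M+6 0.0223, M+8 0.0013 → M is the base peak.
P(M) = C(4,0) × 0.8098^4 × 0.1902^0 = 1 × 0.43004221 × 1.0000 = 0.430042 (base)
P(M+6) = C(4,3) × 0.8098^1 × 0.1902^3 = 4 × 0.8098 × 0.00688068 = 0.022288
Relative intensity = 0.022288 / 0.430042 × 100 = 5.2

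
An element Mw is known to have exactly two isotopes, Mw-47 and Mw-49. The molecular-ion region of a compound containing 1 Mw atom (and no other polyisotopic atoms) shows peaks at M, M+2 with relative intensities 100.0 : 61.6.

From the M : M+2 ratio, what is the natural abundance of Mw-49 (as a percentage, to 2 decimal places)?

38.12%

Let p = fractional abundance of Mw-47. I(M+2)/I(M) = [C(1,1)·p^0·(1−p)] / p^1 = 1·(1−p)/p = 61.6/100.0 = 0.6160
(1−p)/p = 0.6160/1 = 0.6160  ⇒  p = 1/(1 + 0.6160) = 0.6188
Mw-47: 61.88%, Mw-49: 38.12%.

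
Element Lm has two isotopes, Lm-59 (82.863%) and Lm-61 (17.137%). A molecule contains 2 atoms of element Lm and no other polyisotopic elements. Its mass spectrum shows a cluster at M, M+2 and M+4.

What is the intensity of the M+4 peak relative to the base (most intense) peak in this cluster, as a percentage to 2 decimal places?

Term probabilities: M 0.6866, M+2 0.2840, M+4 0.0294. Base peak = M.
P(M) = C(2,0) × 0.82863^2 × 0.17137^0 = 1 × 0.68662768 × 1.0000 = 0.686628 (base)
P(M+4) = C(2,2) × 0.82863^0 × 0.17137^2 = 1 × 1.0000 × 0.02936768 = 0.029368
Relative intensity = 0.029368 / 0.686628 × 100 = 4.28

4.28%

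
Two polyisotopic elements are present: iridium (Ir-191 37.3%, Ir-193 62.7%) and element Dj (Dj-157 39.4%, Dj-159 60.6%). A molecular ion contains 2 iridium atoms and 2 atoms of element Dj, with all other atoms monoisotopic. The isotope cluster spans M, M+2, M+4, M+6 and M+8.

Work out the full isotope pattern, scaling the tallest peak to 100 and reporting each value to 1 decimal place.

6.0 : 38.7 : 93.3 : 100.0 : 40.2

Iridium pattern (n=2): 0.139129 : 0.467742 : 0.393129
Element Dj pattern (n=2): 0.155236 : 0.477528 : 0.367236
Convolve the two distributions (both contribute in 2-u steps):
  M: 0.139129×0.155236 = 0.021598
  M+2: 0.139129×0.477528 + 0.467742×0.155236 = 0.139048
  M+4: 0.139129×0.367236 + 0.467742×0.477528 + 0.393129×0.155236 = 0.335481
  M+6: 0.467742×0.367236 + 0.393129×0.477528 = 0.359502
  M+8: 0.393129×0.367236 = 0.144371
Scale to base peak (0.359502) = 100: 6.0 : 38.7 : 93.3 : 100.0 : 40.2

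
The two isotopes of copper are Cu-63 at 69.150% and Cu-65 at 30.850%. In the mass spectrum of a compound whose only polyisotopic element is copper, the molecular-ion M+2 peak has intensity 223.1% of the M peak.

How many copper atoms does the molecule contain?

5

For n independent Cu atoms, I(M+2)/I(M) = n · (abundance Cu-65) / (abundance Cu-63) = n · 0.30850/0.69150.
n = 2.231 × 0.69150/0.30850 = 5.00 ≈ 5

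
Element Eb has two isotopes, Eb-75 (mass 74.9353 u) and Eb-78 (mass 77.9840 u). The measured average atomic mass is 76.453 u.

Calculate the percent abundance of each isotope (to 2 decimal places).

Let x be the fractional abundance of Eb-75; then Eb-78 has abundance 1 − x.
74.9353·x + 77.9840·(1 − x) = 76.453
(74.9353 − 77.9840)·x = 76.453 − 77.9840
x = -1.5310 / -3.0487 = 0.50218 → 50.22% Eb-75, 49.78% Eb-78.

Eb-75: 50.22%, Eb-78: 49.78%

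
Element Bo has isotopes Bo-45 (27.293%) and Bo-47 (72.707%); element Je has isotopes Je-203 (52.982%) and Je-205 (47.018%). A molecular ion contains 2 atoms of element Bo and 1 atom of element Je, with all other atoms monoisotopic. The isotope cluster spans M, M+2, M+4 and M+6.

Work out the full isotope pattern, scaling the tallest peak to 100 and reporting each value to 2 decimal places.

Element Bo pattern (n=2): 0.07449078 : 0.39687843 : 0.52863078
Element Je pattern (n=1): 0.52982 : 0.47018
Convolve the two distributions (both contribute in 2-u steps):
  M: 0.07449078×0.52982 = 0.039467
  M+2: 0.07449078×0.47018 + 0.39687843×0.52982 = 0.245298
  M+4: 0.39687843×0.47018 + 0.52863078×0.52982 = 0.466683
  M+6: 0.52863078×0.47018 = 0.248552
Scale to base peak (0.466683) = 100: 8.46 : 52.56 : 100.00 : 53.26

8.46 : 52.56 : 100.00 : 53.26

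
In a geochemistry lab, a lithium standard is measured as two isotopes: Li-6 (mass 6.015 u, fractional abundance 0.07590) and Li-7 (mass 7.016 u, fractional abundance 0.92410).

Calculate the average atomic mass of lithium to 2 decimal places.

6.94 u

Ar = Σ fᵢ·mᵢ = 0.07590 × 6.015 + 0.92410 × 7.016
= 0.4565 + 6.4835 = 6.9400 u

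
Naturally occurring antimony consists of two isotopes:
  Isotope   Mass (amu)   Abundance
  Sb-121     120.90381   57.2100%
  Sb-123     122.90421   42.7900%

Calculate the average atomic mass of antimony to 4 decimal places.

Average mass = Σ (abundance × isotope mass) = 0.572100 × 120.90381 + 0.427900 × 122.90421
= 69.169070 + 52.590711 = 121.759781 amu

121.7598 amu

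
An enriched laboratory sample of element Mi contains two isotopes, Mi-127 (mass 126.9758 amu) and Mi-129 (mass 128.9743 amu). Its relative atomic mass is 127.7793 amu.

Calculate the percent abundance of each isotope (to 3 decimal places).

Let x be the fractional abundance of Mi-127; then Mi-129 has abundance 1 − x.
126.9758·x + 128.9743·(1 − x) = 127.7793
(126.9758 − 128.9743)·x = 127.7793 − 128.9743
x = -1.1950 / -1.9985 = 0.59795 → 59.795% Mi-127, 40.205% Mi-129.

Mi-127: 59.795%, Mi-129: 40.205%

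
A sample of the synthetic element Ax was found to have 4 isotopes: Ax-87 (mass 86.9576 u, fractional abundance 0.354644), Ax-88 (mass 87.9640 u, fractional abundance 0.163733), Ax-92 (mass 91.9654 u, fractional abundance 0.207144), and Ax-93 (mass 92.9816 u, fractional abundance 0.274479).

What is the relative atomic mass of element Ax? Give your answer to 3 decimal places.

Weight each isotope mass by its fractional abundance: 0.354644 × 86.9576 + 0.163733 × 87.9640 + 0.207144 × 91.9654 + 0.274479 × 92.9816
= 30.83899 + 14.40261 + 19.05008 + 25.52150 = 89.81318 u

89.813 u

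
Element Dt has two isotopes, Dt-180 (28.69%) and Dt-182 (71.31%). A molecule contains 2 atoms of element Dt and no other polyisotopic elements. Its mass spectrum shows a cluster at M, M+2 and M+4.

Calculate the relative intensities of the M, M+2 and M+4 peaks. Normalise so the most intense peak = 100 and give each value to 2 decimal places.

Expanding (0.2869 + 0.7131)^2:
P(M) = 0.2869^2 = 0.082312
P(M+2) = 2 × 0.2869^1 × 0.7131^1 = 0.409177
P(M+4) = 0.7131^2 = 0.508512
The M+4 peak is largest (0.508512); scaling to 100 gives 16.19 : 80.47 : 100.00.

16.19 : 80.47 : 100.00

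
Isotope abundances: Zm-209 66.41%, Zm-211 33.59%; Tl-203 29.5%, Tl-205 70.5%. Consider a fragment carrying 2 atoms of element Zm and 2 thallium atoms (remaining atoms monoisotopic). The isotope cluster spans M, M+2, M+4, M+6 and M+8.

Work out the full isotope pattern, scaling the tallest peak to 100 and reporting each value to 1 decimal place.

Element Zm pattern (n=2): 0.44102881 : 0.44614238 : 0.11282881
Thallium pattern (n=2): 0.087025 : 0.41595 : 0.497025
Convolve the two distributions (both contribute in 2-u steps):
  M: 0.44102881×0.087025 = 0.038381
  M+2: 0.44102881×0.41595 + 0.44614238×0.087025 = 0.222271
  M+4: 0.44102881×0.497025 + 0.44614238×0.41595 + 0.11282881×0.087025 = 0.414594
  M+6: 0.44614238×0.497025 + 0.11282881×0.41595 = 0.268675
  M+8: 0.11282881×0.497025 = 0.056079
Scale to base peak (0.414594) = 100: 9.3 : 53.6 : 100.0 : 64.8 : 13.5

9.3 : 53.6 : 100.0 : 64.8 : 13.5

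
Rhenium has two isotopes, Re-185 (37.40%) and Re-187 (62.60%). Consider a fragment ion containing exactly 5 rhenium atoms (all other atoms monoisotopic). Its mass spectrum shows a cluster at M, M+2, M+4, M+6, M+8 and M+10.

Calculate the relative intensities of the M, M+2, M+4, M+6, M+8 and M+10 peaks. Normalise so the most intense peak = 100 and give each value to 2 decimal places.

Expanding (0.3740 + 0.6260)^5:
P(M) = 0.3740^5 = 0.007317
P(M+2) = 5 × 0.3740^4 × 0.6260^1 = 0.061239
P(M+4) = 10 × 0.3740^3 × 0.6260^2 = 0.205005
P(M+6) = 10 × 0.3740^2 × 0.6260^3 = 0.343136
P(M+8) = 5 × 0.3740^1 × 0.6260^4 = 0.287170
P(M+10) = 0.6260^5 = 0.096133
The M+6 peak is largest (0.343136); scaling to 100 gives 2.13 : 17.85 : 59.74 : 100.00 : 83.69 : 28.02.

2.13 : 17.85 : 59.74 : 100.00 : 83.69 : 28.02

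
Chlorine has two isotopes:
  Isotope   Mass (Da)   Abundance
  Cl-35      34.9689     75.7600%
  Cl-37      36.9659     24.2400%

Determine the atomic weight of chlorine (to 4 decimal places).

35.4530 Da

Ar = Σ fᵢ·mᵢ = 0.757600 × 34.9689 + 0.242400 × 36.9659
= 26.49244 + 8.96053 = 35.45297 Da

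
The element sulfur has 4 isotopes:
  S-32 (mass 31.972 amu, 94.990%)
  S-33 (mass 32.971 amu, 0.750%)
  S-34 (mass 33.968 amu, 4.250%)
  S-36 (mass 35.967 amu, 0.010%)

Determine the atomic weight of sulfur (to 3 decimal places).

32.065 amu

Ar = Σ fᵢ·mᵢ = 0.94990 × 31.972 + 0.00750 × 32.971 + 0.04250 × 33.968 + 0.00010 × 35.967
= 30.3702 + 0.2473 + 1.4436 + 0.0036 = 32.0647 amu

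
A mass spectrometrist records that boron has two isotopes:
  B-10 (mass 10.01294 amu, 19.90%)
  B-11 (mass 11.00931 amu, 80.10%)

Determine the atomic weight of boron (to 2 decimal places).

10.81 amu

The abundance-weighted mean is 0.1990 × 10.01294 + 0.8010 × 11.00931
= 1.992575 + 8.818457 = 10.811032 amu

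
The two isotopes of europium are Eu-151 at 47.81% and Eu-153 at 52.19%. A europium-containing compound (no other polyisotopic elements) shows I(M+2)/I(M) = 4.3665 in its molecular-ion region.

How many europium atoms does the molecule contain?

With n Eu atoms, P(M+2)/P(M) = C(n,1)·p^(n−1)q / p^n = n·q/p = n · 0.5219/0.4781.
n = 4.3665 × 0.4781/0.5219 = 4.00 ≈ 4

4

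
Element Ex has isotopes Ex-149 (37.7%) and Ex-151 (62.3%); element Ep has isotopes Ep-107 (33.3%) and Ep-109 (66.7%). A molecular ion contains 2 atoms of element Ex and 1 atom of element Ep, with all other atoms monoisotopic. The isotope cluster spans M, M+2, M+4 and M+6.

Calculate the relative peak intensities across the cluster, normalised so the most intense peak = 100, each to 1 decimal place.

Element Ex pattern (n=2): 0.142129 : 0.469742 : 0.388129
Element Ep pattern (n=1): 0.3330 : 0.6670
Convolve the two distributions (both contribute in 2-u steps):
  M: 0.142129×0.3330 = 0.047329
  M+2: 0.142129×0.6670 + 0.469742×0.3330 = 0.251224
  M+4: 0.469742×0.6670 + 0.388129×0.3330 = 0.442565
  M+6: 0.388129×0.6670 = 0.258882
Scale to base peak (0.442565) = 100: 10.7 : 56.8 : 100.0 : 58.5

10.7 : 56.8 : 100.0 : 58.5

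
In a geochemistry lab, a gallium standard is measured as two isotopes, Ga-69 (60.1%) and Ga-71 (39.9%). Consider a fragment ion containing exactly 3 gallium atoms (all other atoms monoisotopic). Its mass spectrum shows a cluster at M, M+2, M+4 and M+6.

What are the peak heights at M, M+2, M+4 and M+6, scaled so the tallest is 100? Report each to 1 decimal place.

50.2 : 100.0 : 66.4 : 14.7

Each Ga atom is independently Ga-69 (p = 0.601) or Ga-71 (q = 0.399); the cluster is the binomial expansion (p + q)^3.
P(M) = 0.601^3 = 0.217082
P(M+2) = 3 × 0.601^2 × 0.399^1 = 0.432358
P(M+4) = 3 × 0.601^1 × 0.399^2 = 0.287039
P(M+6) = 0.399^3 = 0.063521
The M+2 peak is largest (0.432358); scaling to 100 gives 50.2 : 100.0 : 66.4 : 14.7.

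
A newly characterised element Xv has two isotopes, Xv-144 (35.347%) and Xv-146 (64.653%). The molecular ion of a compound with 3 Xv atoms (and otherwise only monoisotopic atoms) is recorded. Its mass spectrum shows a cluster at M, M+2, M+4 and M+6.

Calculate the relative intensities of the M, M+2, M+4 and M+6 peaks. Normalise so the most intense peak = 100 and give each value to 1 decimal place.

The 3 Xv atoms are independent, so intensities follow the terms of (0.35347 + 0.64653)^3.
P(M) = 0.35347^3 = 0.044163
P(M+2) = 3 × 0.35347^2 × 0.64653^1 = 0.242334
P(M+4) = 3 × 0.35347^1 × 0.64653^2 = 0.443252
P(M+6) = 0.64653^3 = 0.270250
The M+4 peak is largest (0.443252); scaling to 100 gives 10.0 : 54.7 : 100.0 : 61.0.

10.0 : 54.7 : 100.0 : 61.0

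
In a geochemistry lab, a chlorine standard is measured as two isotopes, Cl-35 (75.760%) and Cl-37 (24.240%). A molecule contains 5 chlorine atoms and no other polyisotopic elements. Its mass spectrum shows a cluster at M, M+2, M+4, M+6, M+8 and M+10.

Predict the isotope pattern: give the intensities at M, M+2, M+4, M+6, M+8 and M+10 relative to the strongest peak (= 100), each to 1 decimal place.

62.5 : 100.0 : 64.0 : 20.5 : 3.3 : 0.2

The 5 Cl atoms are independent, so intensities follow the terms of (0.75760 + 0.24240)^5.
P(M) = 0.75760^5 = 0.249574
P(M+2) = 5 × 0.75760^4 × 0.24240^1 = 0.399266
P(M+4) = 10 × 0.75760^3 × 0.24240^2 = 0.255497
P(M+6) = 10 × 0.75760^2 × 0.24240^3 = 0.081748
P(M+8) = 5 × 0.75760^1 × 0.24240^4 = 0.013078
P(M+10) = 0.24240^5 = 0.000837
The M+2 peak is largest (0.399266); scaling to 100 gives 62.5 : 100.0 : 64.0 : 20.5 : 3.3 : 0.2.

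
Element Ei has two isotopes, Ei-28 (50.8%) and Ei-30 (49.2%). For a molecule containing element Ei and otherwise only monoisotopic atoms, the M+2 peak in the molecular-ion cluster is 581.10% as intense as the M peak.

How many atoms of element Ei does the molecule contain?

6

With n Ei atoms, P(M+2)/P(M) = C(n,1)·p^(n−1)q / p^n = n·q/p = n · 0.492/0.508.
n = 5.8110 × 0.508/0.492 = 6.00 ≈ 6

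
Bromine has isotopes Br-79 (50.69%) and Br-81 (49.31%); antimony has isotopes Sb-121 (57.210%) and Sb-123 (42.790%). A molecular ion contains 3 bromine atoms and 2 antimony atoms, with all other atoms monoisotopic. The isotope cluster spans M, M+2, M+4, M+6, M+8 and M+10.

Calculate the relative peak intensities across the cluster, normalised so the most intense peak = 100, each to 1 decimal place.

Bromine pattern (n=3): 0.13024674 : 0.3801026 : 0.36975457 : 0.11989609
Antimony pattern (n=2): 0.32729841 : 0.48960318 : 0.18309841
Convolve the two distributions (both contribute in 2-u steps):
  M: 0.13024674×0.32729841 = 0.042630
  M+2: 0.13024674×0.48960318 + 0.3801026×0.32729841 = 0.188176
  M+4: 0.13024674×0.18309841 + 0.3801026×0.48960318 + 0.36975457×0.32729841 = 0.330967
  M+6: 0.3801026×0.18309841 + 0.36975457×0.48960318 + 0.11989609×0.32729841 = 0.289871
  M+8: 0.36975457×0.18309841 + 0.11989609×0.48960318 = 0.126403
  M+10: 0.11989609×0.18309841 = 0.021953
Scale to base peak (0.330967) = 100: 12.9 : 56.9 : 100.0 : 87.6 : 38.2 : 6.6

12.9 : 56.9 : 100.0 : 87.6 : 38.2 : 6.6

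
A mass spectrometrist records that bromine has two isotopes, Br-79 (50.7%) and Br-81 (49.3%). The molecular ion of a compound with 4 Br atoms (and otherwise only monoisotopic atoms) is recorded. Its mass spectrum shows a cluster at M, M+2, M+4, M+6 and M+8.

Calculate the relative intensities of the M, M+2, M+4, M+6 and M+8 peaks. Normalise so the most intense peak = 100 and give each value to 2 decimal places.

Expanding (0.507 + 0.493)^4:
P(M) = 0.507^4 = 0.066074
P(M+2) = 4 × 0.507^3 × 0.493^1 = 0.256999
P(M+4) = 6 × 0.507^2 × 0.493^2 = 0.374853
P(M+6) = 4 × 0.507^1 × 0.493^3 = 0.243001
P(M+8) = 0.493^4 = 0.059073
The M+4 peak is largest (0.374853); scaling to 100 gives 17.63 : 68.56 : 100.00 : 64.83 : 15.76.

17.63 : 68.56 : 100.00 : 64.83 : 15.76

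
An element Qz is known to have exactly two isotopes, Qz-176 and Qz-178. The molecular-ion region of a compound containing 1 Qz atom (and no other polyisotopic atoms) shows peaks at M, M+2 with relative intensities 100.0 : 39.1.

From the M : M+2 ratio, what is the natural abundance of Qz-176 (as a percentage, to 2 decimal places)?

If p is the fraction of Qz that is Qz-176, then I(M+2)/I(M) = [C(1,1)·p^0·(1−p)] / p^1 = 1·(1−p)/p = 39.1/100.0 = 0.3910
(1−p)/p = 0.3910/1 = 0.3910  ⇒  p = 1/(1 + 0.3910) = 0.7189
Qz-176: 71.89%, Qz-178: 28.11%.

71.89%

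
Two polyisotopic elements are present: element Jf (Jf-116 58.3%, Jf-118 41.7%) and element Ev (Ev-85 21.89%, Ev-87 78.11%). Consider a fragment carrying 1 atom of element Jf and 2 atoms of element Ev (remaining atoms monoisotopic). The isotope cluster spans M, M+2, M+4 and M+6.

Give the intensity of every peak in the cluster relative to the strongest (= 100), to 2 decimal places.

Element Jf pattern (n=1): 0.5830 : 0.4170
Element Ev pattern (n=2): 0.04791721 : 0.34196558 : 0.61011721
Convolve the two distributions (both contribute in 2-u steps):
  M: 0.5830×0.04791721 = 0.027936
  M+2: 0.5830×0.34196558 + 0.4170×0.04791721 = 0.219347
  M+4: 0.5830×0.61011721 + 0.4170×0.34196558 = 0.498298
  M+6: 0.4170×0.61011721 = 0.254419
Scale to base peak (0.498298) = 100: 5.61 : 44.02 : 100.00 : 51.06

5.61 : 44.02 : 100.00 : 51.06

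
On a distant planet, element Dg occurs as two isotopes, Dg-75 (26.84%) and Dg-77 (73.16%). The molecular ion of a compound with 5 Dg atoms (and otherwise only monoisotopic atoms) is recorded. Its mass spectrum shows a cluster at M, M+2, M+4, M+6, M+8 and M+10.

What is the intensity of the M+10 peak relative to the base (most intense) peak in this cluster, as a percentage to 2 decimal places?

(0.2684 + 0.7316)^5 gives M 0.0014, M+2 0.0190, M+4 0.1035, M+6 0.2821, M+8 0.3845, M+10 0.2096; the largest is M+8.
P(M+8) = C(5,4) × 0.2684^1 × 0.7316^4 = 5 × 0.2684 × 0.28648032 = 0.384457 (base)
P(M+10) = C(5,5) × 0.2684^0 × 0.7316^5 = 1 × 1.0000 × 0.209589 = 0.209589
Relative intensity = 0.209589 / 0.384457 × 100 = 54.52

54.52%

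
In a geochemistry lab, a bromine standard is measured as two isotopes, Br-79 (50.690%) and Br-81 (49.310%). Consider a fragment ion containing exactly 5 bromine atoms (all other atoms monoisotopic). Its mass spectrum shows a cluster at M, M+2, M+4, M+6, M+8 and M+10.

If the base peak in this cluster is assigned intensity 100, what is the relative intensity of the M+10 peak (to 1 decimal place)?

9.2

Term probabilities: M 0.0335, M+2 0.1628, M+4 0.3167, M+6 0.3081, M+8 0.1498, M+10 0.0292. Base peak = M+4.
P(M+4) = C(5,2) × 0.50690^3 × 0.49310^2 = 10 × 0.13024674 × 0.24314761 = 0.316692 (base)
P(M+10) = C(5,5) × 0.50690^0 × 0.49310^5 = 1 × 1.0000 × 0.02915245 = 0.029152
Relative intensity = 0.029152 / 0.316692 × 100 = 9.2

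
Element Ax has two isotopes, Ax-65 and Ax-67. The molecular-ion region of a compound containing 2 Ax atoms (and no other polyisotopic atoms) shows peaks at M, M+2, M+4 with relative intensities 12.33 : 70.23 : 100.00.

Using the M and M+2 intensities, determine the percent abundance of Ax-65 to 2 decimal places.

Let p = fractional abundance of Ax-65. I(M+2)/I(M) = [C(2,1)·p^1·(1−p)] / p^2 = 2·(1−p)/p = 70.23/12.33 = 5.6959
(1−p)/p = 5.6959/2 = 2.8479  ⇒  p = 1/(1 + 2.8479) = 0.2599
Ax-65: 25.99%, Ax-67: 74.01%.

25.99%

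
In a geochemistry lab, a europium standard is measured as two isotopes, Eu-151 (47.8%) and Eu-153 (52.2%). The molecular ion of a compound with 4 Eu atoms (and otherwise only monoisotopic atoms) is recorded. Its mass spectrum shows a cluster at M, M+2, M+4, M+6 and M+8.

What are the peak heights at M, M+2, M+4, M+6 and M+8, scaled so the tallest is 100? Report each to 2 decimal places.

Expanding (0.478 + 0.522)^4:
P(M) = 0.478^4 = 0.052205
P(M+2) = 4 × 0.478^3 × 0.522^1 = 0.228042
P(M+4) = 6 × 0.478^2 × 0.522^2 = 0.373549
P(M+6) = 4 × 0.478^1 × 0.522^3 = 0.271956
P(M+8) = 0.522^4 = 0.074248
The M+4 peak is largest (0.373549); scaling to 100 gives 13.98 : 61.05 : 100.00 : 72.80 : 19.88.

13.98 : 61.05 : 100.00 : 72.80 : 19.88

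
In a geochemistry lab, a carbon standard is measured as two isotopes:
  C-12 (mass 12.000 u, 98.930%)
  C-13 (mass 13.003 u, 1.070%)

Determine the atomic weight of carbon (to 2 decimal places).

12.01 u

Average mass = Σ (abundance × isotope mass) = 0.98930 × 12.000 + 0.01070 × 13.003
= 11.8716 + 0.1391 = 12.0107 u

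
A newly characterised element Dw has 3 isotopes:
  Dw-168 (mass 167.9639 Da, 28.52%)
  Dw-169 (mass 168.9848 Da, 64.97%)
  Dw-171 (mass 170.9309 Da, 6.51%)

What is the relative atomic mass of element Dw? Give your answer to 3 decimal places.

Ar = Σ fᵢ·mᵢ = 0.2852 × 167.9639 + 0.6497 × 168.9848 + 0.0651 × 170.9309
= 47.90330 + 109.78942 + 11.12760 = 168.82032 Da

168.820 Da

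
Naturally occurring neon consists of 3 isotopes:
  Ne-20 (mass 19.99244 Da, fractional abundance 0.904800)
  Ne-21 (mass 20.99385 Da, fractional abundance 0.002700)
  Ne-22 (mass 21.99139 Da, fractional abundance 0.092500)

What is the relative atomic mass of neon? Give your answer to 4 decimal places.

Average mass = Σ (abundance × isotope mass) = 0.904800 × 19.99244 + 0.002700 × 20.99385 + 0.092500 × 21.99139
= 18.089160 + 0.056683 + 2.034204 = 20.180047 Da

20.1800 Da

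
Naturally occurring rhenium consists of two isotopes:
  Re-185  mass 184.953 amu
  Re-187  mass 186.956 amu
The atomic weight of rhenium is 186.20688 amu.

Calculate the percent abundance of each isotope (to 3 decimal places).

Re-185: 37.400%, Re-187: 62.600%

With x = fraction of Re-185 (so Re-187 is 1 − x):
184.953·x + 186.956·(1 − x) = 186.20688
(184.953 − 186.956)·x = 186.20688 − 186.956
x = -0.74912 / -2.003 = 0.37400 → 37.400% Re-185, 62.600% Re-187.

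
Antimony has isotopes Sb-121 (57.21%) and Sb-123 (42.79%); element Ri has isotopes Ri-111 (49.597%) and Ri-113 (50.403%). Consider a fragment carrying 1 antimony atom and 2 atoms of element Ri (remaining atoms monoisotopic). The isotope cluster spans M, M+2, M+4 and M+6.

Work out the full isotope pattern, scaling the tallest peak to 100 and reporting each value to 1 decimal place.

Antimony pattern (n=1): 0.5721 : 0.4279
Element Ri pattern (n=2): 0.24598624 : 0.49996752 : 0.25404624
Convolve the two distributions (both contribute in 2-u steps):
  M: 0.5721×0.24598624 = 0.140729
  M+2: 0.5721×0.49996752 + 0.4279×0.24598624 = 0.391289
  M+4: 0.5721×0.25404624 + 0.4279×0.49996752 = 0.359276
  M+6: 0.4279×0.25404624 = 0.108706
Scale to base peak (0.391289) = 100: 36.0 : 100.0 : 91.8 : 27.8

36.0 : 100.0 : 91.8 : 27.8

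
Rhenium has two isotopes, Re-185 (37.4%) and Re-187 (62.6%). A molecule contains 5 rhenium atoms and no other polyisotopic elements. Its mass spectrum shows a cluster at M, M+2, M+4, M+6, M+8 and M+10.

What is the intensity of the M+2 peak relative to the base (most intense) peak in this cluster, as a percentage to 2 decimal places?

Term probabilities: M 0.0073, M+2 0.0612, M+4 0.2050, M+6 0.3431, M+8 0.2872, M+10 0.0961. Base peak = M+6.
P(M+6) = C(5,3) × 0.374^2 × 0.626^3 = 10 × 0.139876 × 0.24531438 = 0.343136 (base)
P(M+2) = C(5,1) × 0.374^4 × 0.626^1 = 5 × 0.0195653 × 0.6260 = 0.061239
Relative intensity = 0.061239 / 0.343136 × 100 = 17.85

17.85%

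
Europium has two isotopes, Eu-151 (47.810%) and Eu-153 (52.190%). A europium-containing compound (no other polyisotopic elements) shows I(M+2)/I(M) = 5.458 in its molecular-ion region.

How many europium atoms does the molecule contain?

With n Eu atoms, P(M+2)/P(M) = C(n,1)·p^(n−1)q / p^n = n·q/p = n · 0.52190/0.47810.
n = 5.458 × 0.47810/0.52190 = 5.00 ≈ 5

5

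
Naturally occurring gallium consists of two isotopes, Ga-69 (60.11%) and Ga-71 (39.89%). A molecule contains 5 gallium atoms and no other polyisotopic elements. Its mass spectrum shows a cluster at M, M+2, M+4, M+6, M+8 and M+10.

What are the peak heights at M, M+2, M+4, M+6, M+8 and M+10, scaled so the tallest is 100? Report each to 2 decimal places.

Each Ga atom is independently Ga-69 (p = 0.6011) or Ga-71 (q = 0.3989); the cluster is the binomial expansion (p + q)^5.
P(M) = 0.6011^5 = 0.078475
P(M+2) = 5 × 0.6011^4 × 0.3989^1 = 0.260388
P(M+4) = 10 × 0.6011^3 × 0.3989^2 = 0.345596
P(M+6) = 10 × 0.6011^2 × 0.3989^3 = 0.229343
P(M+8) = 5 × 0.6011^1 × 0.3989^4 = 0.076098
P(M+10) = 0.3989^5 = 0.010100
The M+4 peak is largest (0.345596); scaling to 100 gives 22.71 : 75.34 : 100.00 : 66.36 : 22.02 : 2.92.

22.71 : 75.34 : 100.00 : 66.36 : 22.02 : 2.92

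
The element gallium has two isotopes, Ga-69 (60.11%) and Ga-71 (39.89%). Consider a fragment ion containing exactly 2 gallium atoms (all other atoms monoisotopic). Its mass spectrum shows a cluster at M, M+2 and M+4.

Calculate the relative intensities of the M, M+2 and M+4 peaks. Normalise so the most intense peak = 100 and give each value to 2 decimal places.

75.34 : 100.00 : 33.18

Expanding (0.6011 + 0.3989)^2:
P(M) = 0.6011^2 = 0.361321
P(M+2) = 2 × 0.6011^1 × 0.3989^1 = 0.479558
P(M+4) = 0.3989^2 = 0.159121
The M+2 peak is largest (0.479558); scaling to 100 gives 75.34 : 100.00 : 33.18.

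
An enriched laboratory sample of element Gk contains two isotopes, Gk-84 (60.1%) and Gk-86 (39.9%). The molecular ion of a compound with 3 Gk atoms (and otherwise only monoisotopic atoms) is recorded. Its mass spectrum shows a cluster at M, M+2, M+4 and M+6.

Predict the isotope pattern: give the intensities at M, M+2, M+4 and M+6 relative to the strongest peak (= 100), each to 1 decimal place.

Each Gk atom is independently Gk-84 (p = 0.601) or Gk-86 (q = 0.399); the cluster is the binomial expansion (p + q)^3.
P(M) = 0.601^3 = 0.217082
P(M+2) = 3 × 0.601^2 × 0.399^1 = 0.432358
P(M+4) = 3 × 0.601^1 × 0.399^2 = 0.287039
P(M+6) = 0.399^3 = 0.063521
The M+2 peak is largest (0.432358); scaling to 100 gives 50.2 : 100.0 : 66.4 : 14.7.

50.2 : 100.0 : 66.4 : 14.7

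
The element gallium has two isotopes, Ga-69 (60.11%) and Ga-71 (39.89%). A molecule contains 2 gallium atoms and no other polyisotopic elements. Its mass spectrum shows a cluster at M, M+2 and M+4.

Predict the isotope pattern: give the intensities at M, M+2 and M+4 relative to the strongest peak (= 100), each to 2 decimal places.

The 2 Ga atoms are independent, so intensities follow the terms of (0.6011 + 0.3989)^2.
P(M) = 0.6011^2 = 0.361321
P(M+2) = 2 × 0.6011^1 × 0.3989^1 = 0.479558
P(M+4) = 0.3989^2 = 0.159121
The M+2 peak is largest (0.479558); scaling to 100 gives 75.34 : 100.00 : 33.18.

75.34 : 100.00 : 33.18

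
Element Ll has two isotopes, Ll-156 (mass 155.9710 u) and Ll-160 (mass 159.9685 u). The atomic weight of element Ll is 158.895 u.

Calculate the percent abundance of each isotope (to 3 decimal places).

Writing the weighted mean with unknown fraction x of Ll-156:
155.9710·x + 159.9685·(1 − x) = 158.895
(155.9710 − 159.9685)·x = 158.895 − 159.9685
x = -1.0735 / -3.9975 = 0.26854 → 26.854% Ll-156, 73.146% Ll-160.

Ll-156: 26.854%, Ll-160: 73.146%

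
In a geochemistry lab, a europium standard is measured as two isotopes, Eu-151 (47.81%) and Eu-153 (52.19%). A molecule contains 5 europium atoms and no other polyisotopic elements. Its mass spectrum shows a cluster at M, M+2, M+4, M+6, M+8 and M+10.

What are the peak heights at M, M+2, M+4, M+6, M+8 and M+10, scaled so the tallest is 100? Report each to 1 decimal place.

Expanding (0.4781 + 0.5219)^5:
P(M) = 0.4781^5 = 0.024980
P(M+2) = 5 × 0.4781^4 × 0.5219^1 = 0.136343
P(M+4) = 10 × 0.4781^3 × 0.5219^2 = 0.297667
P(M+6) = 10 × 0.4781^2 × 0.5219^3 = 0.324937
P(M+8) = 5 × 0.4781^1 × 0.5219^4 = 0.177353
P(M+10) = 0.5219^5 = 0.038720
The M+6 peak is largest (0.324937); scaling to 100 gives 7.7 : 42.0 : 91.6 : 100.0 : 54.6 : 11.9.

7.7 : 42.0 : 91.6 : 100.0 : 54.6 : 11.9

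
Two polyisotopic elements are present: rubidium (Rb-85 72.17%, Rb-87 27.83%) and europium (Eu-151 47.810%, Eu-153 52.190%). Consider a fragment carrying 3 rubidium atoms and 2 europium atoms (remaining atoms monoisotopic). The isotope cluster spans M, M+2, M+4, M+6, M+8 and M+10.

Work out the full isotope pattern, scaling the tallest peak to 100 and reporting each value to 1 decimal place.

24.0 : 80.2 : 100.0 : 57.9 : 15.8 : 1.6

Rubidium pattern (n=3): 0.37589809 : 0.43485841 : 0.16768892 : 0.02155458
Europium pattern (n=2): 0.22857961 : 0.49904078 : 0.27237961
Convolve the two distributions (both contribute in 2-u steps):
  M: 0.37589809×0.22857961 = 0.085923
  M+2: 0.37589809×0.49904078 + 0.43485841×0.22857961 = 0.286988
  M+4: 0.37589809×0.27237961 + 0.43485841×0.49904078 + 0.16768892×0.22857961 = 0.357729
  M+6: 0.43485841×0.27237961 + 0.16768892×0.49904078 + 0.02155458×0.22857961 = 0.207057
  M+8: 0.16768892×0.27237961 + 0.02155458×0.49904078 = 0.056432
  M+10: 0.02155458×0.27237961 = 0.005871
Scale to base peak (0.357729) = 100: 24.0 : 80.2 : 100.0 : 57.9 : 15.8 : 1.6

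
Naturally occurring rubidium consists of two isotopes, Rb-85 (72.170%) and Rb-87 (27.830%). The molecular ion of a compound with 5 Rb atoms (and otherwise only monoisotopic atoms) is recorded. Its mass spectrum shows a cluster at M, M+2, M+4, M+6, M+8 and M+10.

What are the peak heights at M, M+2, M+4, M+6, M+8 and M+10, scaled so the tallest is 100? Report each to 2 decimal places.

51.86 : 100.00 : 77.12 : 29.74 : 5.73 : 0.44

Expanding (0.72170 + 0.27830)^5:
P(M) = 0.72170^5 = 0.195787
P(M+2) = 5 × 0.72170^4 × 0.27830^1 = 0.377494
P(M+4) = 10 × 0.72170^3 × 0.27830^2 = 0.291136
P(M+6) = 10 × 0.72170^2 × 0.27830^3 = 0.112267
P(M+8) = 5 × 0.72170^1 × 0.27830^4 = 0.021646
P(M+10) = 0.27830^5 = 0.001669
The M+2 peak is largest (0.377494); scaling to 100 gives 51.86 : 100.00 : 77.12 : 29.74 : 5.73 : 0.44.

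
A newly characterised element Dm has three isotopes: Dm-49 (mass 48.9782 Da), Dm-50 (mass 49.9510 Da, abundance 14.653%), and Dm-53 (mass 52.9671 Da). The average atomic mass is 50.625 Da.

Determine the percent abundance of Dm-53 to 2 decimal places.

Let x and y be the fractions of Dm-49 and Dm-53. Then x + y = 1 − 0.14653 = 0.85347 and 48.9782x + 52.9671y = 50.625 − 0.14653×49.9510 = 43.30567997.
Substituting: 48.9782x + 52.9671(0.85347 − x) = 43.30567997
(48.9782 − 52.9671)x = -1.900150867  ⇒  x = 0.47636, y = 0.37711
Dm-49: 47.64%, Dm-53: 37.71%.

37.71%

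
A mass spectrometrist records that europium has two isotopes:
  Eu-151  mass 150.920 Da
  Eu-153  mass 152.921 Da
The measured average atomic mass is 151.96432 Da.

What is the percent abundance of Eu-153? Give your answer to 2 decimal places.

52.19%

With x = fraction of Eu-151 (so Eu-153 is 1 − x):
150.920·x + 152.921·(1 − x) = 151.96432
(150.920 − 152.921)·x = 151.96432 − 152.921
x = -0.95668 / -2.001 = 0.47810 → 47.81% Eu-151, 52.19% Eu-153.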